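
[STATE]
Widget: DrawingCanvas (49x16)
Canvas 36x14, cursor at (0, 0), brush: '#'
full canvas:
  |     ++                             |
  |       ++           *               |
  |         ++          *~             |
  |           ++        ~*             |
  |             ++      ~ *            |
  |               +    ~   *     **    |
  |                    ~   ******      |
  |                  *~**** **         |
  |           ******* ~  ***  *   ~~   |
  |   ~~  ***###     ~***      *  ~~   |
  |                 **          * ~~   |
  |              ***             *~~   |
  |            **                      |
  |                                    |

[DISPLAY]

+    ++                                          
       ++           *                            
         ++          *~                          
           ++        ~*                          
             ++      ~ *                         
               +    ~   *     **                 
                    ~   ******                   
                  *~**** **                      
           ******* ~  ***  *   ~~                
   ~~  ***###     ~***      *  ~~                
                 **          * ~~                
              ***             *~~                
            **                                   
                                                 
                                                 
                                                 


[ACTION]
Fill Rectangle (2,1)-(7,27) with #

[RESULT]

+    ++                                          
       ++           *                            
 ###########################                     
 ###########################                     
 ###########################                     
 ###########################  **                 
 ###########################**                   
 ###########################                     
           ******* ~  ***  *   ~~                
   ~~  ***###     ~***      *  ~~                
                 **          * ~~                
              ***             *~~                
            **                                   
                                                 
                                                 
                                                 


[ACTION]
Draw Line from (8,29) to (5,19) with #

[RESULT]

+    ++                                          
       ++           *                            
 ###########################                     
 ###########################                     
 ###########################                     
 ###########################  **                 
 ###########################**                   
 ###########################                     
           ******* ~  ***  *## ~~                
   ~~  ***###     ~***      *  ~~                
                 **          * ~~                
              ***             *~~                
            **                                   
                                                 
                                                 
                                                 


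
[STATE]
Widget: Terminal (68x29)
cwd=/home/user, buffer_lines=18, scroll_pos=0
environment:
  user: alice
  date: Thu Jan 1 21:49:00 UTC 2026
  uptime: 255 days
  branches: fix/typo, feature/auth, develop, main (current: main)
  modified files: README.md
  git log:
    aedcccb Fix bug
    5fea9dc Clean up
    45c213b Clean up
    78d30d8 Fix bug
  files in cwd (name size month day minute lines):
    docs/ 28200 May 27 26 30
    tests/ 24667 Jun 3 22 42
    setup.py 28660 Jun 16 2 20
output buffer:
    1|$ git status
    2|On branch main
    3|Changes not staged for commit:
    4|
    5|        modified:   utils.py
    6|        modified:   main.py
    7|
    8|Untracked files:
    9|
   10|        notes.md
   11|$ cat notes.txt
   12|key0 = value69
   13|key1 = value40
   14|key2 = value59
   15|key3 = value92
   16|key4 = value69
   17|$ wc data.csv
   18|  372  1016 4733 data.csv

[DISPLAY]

$ git status                                                        
On branch main                                                      
Changes not staged for commit:                                      
                                                                    
        modified:   utils.py                                        
        modified:   main.py                                         
                                                                    
Untracked files:                                                    
                                                                    
        notes.md                                                    
$ cat notes.txt                                                     
key0 = value69                                                      
key1 = value40                                                      
key2 = value59                                                      
key3 = value92                                                      
key4 = value69                                                      
$ wc data.csv                                                       
  372  1016 4733 data.csv                                           
$ █                                                                 
                                                                    
                                                                    
                                                                    
                                                                    
                                                                    
                                                                    
                                                                    
                                                                    
                                                                    
                                                                    


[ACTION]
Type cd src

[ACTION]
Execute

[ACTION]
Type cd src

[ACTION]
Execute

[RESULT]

$ git status                                                        
On branch main                                                      
Changes not staged for commit:                                      
                                                                    
        modified:   utils.py                                        
        modified:   main.py                                         
                                                                    
Untracked files:                                                    
                                                                    
        notes.md                                                    
$ cat notes.txt                                                     
key0 = value69                                                      
key1 = value40                                                      
key2 = value59                                                      
key3 = value92                                                      
key4 = value69                                                      
$ wc data.csv                                                       
  372  1016 4733 data.csv                                           
$ cd src                                                            
                                                                    
$ cd src                                                            
                                                                    
$ █                                                                 
                                                                    
                                                                    
                                                                    
                                                                    
                                                                    
                                                                    


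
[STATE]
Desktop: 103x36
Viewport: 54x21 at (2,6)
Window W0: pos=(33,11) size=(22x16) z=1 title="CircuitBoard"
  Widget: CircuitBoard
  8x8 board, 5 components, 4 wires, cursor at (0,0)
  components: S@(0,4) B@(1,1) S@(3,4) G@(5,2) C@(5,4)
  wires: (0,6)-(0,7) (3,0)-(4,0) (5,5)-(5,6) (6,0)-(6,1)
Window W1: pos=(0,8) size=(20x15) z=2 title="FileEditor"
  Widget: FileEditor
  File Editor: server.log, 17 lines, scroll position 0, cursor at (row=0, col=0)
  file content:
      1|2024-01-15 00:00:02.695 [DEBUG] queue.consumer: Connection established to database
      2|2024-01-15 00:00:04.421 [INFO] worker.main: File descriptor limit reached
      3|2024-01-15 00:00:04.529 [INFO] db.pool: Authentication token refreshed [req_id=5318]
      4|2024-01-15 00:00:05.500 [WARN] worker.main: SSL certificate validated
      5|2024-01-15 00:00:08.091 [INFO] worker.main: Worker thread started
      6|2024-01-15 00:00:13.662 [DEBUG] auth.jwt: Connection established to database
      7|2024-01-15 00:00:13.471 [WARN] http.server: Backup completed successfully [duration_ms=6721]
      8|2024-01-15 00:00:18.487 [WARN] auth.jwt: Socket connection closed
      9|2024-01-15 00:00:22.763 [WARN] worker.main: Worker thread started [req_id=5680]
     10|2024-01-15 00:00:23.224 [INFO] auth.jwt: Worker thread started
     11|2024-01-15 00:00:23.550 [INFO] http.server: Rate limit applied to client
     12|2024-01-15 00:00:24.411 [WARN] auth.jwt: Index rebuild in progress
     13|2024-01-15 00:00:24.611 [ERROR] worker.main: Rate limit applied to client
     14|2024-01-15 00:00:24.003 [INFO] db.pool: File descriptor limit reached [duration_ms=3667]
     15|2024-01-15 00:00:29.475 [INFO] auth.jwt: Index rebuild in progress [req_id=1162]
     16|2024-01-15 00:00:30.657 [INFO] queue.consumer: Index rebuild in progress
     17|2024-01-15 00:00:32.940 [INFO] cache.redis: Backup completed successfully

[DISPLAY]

                                                      
                                                      
━━━━━━━━━━━━━━━━━┓                                    
FileEditor       ┃                                    
─────────────────┨                                    
024-01-15 00:00:▲┃             ┏━━━━━━━━━━━━━━━━━━━━┓ 
024-01-15 00:00:█┃             ┃ CircuitBoard       ┃ 
024-01-15 00:00:░┃             ┠────────────────────┨ 
024-01-15 00:00:░┃             ┃   0 1 2 3 4 5 6 7  ┃ 
024-01-15 00:00:░┃             ┃0  [.]              ┃ 
024-01-15 00:00:░┃             ┃                    ┃ 
024-01-15 00:00:░┃             ┃1       B           ┃ 
024-01-15 00:00:░┃             ┃                    ┃ 
024-01-15 00:00:░┃             ┃2                   ┃ 
024-01-15 00:00:░┃             ┃                    ┃ 
024-01-15 00:00:▼┃             ┃3   ·               ┃ 
━━━━━━━━━━━━━━━━━┛             ┃    │               ┃ 
                               ┃4   ·               ┃ 
                               ┃                    ┃ 
                               ┃5           G       ┃ 
                               ┗━━━━━━━━━━━━━━━━━━━━┛ 


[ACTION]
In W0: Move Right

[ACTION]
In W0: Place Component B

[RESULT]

                                                      
                                                      
━━━━━━━━━━━━━━━━━┓                                    
FileEditor       ┃                                    
─────────────────┨                                    
024-01-15 00:00:▲┃             ┏━━━━━━━━━━━━━━━━━━━━┓ 
024-01-15 00:00:█┃             ┃ CircuitBoard       ┃ 
024-01-15 00:00:░┃             ┠────────────────────┨ 
024-01-15 00:00:░┃             ┃   0 1 2 3 4 5 6 7  ┃ 
024-01-15 00:00:░┃             ┃0      [B]          ┃ 
024-01-15 00:00:░┃             ┃                    ┃ 
024-01-15 00:00:░┃             ┃1       B           ┃ 
024-01-15 00:00:░┃             ┃                    ┃ 
024-01-15 00:00:░┃             ┃2                   ┃ 
024-01-15 00:00:░┃             ┃                    ┃ 
024-01-15 00:00:▼┃             ┃3   ·               ┃ 
━━━━━━━━━━━━━━━━━┛             ┃    │               ┃ 
                               ┃4   ·               ┃ 
                               ┃                    ┃ 
                               ┃5           G       ┃ 
                               ┗━━━━━━━━━━━━━━━━━━━━┛ 


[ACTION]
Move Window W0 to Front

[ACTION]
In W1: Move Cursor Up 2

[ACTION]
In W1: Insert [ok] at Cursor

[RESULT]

                                                      
                                                      
━━━━━━━━━━━━━━━━━┓                                    
FileEditor       ┃                                    
─────────────────┨                                    
k█024-01-15 00:0▲┃             ┏━━━━━━━━━━━━━━━━━━━━┓ 
024-01-15 00:00:█┃             ┃ CircuitBoard       ┃ 
024-01-15 00:00:░┃             ┠────────────────────┨ 
024-01-15 00:00:░┃             ┃   0 1 2 3 4 5 6 7  ┃ 
024-01-15 00:00:░┃             ┃0      [B]          ┃ 
024-01-15 00:00:░┃             ┃                    ┃ 
024-01-15 00:00:░┃             ┃1       B           ┃ 
024-01-15 00:00:░┃             ┃                    ┃ 
024-01-15 00:00:░┃             ┃2                   ┃ 
024-01-15 00:00:░┃             ┃                    ┃ 
024-01-15 00:00:▼┃             ┃3   ·               ┃ 
━━━━━━━━━━━━━━━━━┛             ┃    │               ┃ 
                               ┃4   ·               ┃ 
                               ┃                    ┃ 
                               ┃5           G       ┃ 
                               ┗━━━━━━━━━━━━━━━━━━━━┛ 


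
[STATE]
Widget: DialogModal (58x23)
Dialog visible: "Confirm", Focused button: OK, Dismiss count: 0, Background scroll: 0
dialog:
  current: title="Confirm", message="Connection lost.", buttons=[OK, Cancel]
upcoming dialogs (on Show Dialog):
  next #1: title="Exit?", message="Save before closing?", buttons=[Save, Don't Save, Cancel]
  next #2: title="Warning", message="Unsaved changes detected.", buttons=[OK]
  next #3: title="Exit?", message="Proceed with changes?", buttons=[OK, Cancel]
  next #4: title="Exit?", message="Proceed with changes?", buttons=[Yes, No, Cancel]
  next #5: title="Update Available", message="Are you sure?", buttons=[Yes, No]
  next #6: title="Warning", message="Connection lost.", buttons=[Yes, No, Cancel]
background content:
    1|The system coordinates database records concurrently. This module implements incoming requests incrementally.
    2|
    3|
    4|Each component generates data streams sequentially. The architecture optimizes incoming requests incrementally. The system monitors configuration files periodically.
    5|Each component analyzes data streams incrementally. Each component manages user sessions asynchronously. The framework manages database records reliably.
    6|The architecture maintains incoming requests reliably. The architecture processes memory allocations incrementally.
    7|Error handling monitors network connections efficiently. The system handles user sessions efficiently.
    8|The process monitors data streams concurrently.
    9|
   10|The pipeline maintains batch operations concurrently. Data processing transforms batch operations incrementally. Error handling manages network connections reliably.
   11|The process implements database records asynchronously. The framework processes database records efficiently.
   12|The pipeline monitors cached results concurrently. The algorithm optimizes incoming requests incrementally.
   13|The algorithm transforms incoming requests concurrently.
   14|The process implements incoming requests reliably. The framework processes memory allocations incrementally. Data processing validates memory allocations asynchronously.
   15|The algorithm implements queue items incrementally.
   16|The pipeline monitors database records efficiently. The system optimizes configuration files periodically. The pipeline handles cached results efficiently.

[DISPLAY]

The system coordinates database records concurrently. This
                                                          
                                                          
Each component generates data streams sequentially. The ar
Each component analyzes data streams incrementally. Each c
The architecture maintains incoming requests reliably. The
Error handling monitors network connections efficiently. T
The process monitors data streams concurrently.           
                                                          
The pipeline mainta┌──────────────────┐ concurrently. Data
The process impleme│     Confirm      │ asynchronously. Th
The pipeline monito│ Connection lost. │ncurrently. The alg
The algorithm trans│  [OK]  Cancel    │sts concurrently.  
The process impleme└──────────────────┘s reliably. The fra
The algorithm implements queue items incrementally.       
The pipeline monitors database records efficiently. The sy
                                                          
                                                          
                                                          
                                                          
                                                          
                                                          
                                                          


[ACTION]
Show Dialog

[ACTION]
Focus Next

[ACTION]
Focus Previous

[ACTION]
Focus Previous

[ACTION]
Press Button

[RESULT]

The system coordinates database records concurrently. This
                                                          
                                                          
Each component generates data streams sequentially. The ar
Each component analyzes data streams incrementally. Each c
The architecture maintains incoming requests reliably. The
Error handling monitors network connections efficiently. T
The process monitors data streams concurrently.           
                                                          
The pipeline maintains batch operations concurrently. Data
The process implements database records asynchronously. Th
The pipeline monitors cached results concurrently. The alg
The algorithm transforms incoming requests concurrently.  
The process implements incoming requests reliably. The fra
The algorithm implements queue items incrementally.       
The pipeline monitors database records efficiently. The sy
                                                          
                                                          
                                                          
                                                          
                                                          
                                                          
                                                          


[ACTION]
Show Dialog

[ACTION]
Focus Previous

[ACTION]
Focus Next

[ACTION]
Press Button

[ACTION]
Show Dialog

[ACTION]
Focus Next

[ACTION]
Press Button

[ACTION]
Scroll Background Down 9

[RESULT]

The pipeline maintains batch operations concurrently. Data
The process implements database records asynchronously. Th
The pipeline monitors cached results concurrently. The alg
The algorithm transforms incoming requests concurrently.  
The process implements incoming requests reliably. The fra
The algorithm implements queue items incrementally.       
The pipeline monitors database records efficiently. The sy
                                                          
                                                          
                                                          
                                                          
                                                          
                                                          
                                                          
                                                          
                                                          
                                                          
                                                          
                                                          
                                                          
                                                          
                                                          
                                                          


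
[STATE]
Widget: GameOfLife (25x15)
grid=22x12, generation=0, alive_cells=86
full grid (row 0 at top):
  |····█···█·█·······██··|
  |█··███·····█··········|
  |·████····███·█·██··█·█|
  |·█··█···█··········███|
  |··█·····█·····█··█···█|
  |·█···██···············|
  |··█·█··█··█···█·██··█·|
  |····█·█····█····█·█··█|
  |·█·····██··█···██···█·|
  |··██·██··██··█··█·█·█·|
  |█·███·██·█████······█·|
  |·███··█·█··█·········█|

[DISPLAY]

Gen: 0                   
····█···█·█·······██··   
█··███·····█··········   
·████····███·█·██··█·█   
·█··█···█··········███   
··█·····█·····█··█···█   
·█···██···············   
··█·█··█··█···█·██··█·   
····█·█····█····█·█··█   
·█·····██··█···██···█·   
··██·██··██··█··█·█·█·   
█·███·██·█████······█·   
·███··█·█··█·········█   
                         
                         


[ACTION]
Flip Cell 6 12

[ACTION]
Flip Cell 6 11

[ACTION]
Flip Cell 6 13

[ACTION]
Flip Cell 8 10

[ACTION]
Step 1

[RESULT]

Gen: 1                   
···███················   
·█···█·····██·····███·   
██·······████······█·█   
·█··█···█·█···███·██·█   
·██··█·█·············█   
·███·███···██·████····   
···██··█··████·███····   
···█·██·██···██····███   
··███··██··██··██···██   
·····█·······█████··██   
·············█·····███   
·█··███·██·█··········   
                         
                         


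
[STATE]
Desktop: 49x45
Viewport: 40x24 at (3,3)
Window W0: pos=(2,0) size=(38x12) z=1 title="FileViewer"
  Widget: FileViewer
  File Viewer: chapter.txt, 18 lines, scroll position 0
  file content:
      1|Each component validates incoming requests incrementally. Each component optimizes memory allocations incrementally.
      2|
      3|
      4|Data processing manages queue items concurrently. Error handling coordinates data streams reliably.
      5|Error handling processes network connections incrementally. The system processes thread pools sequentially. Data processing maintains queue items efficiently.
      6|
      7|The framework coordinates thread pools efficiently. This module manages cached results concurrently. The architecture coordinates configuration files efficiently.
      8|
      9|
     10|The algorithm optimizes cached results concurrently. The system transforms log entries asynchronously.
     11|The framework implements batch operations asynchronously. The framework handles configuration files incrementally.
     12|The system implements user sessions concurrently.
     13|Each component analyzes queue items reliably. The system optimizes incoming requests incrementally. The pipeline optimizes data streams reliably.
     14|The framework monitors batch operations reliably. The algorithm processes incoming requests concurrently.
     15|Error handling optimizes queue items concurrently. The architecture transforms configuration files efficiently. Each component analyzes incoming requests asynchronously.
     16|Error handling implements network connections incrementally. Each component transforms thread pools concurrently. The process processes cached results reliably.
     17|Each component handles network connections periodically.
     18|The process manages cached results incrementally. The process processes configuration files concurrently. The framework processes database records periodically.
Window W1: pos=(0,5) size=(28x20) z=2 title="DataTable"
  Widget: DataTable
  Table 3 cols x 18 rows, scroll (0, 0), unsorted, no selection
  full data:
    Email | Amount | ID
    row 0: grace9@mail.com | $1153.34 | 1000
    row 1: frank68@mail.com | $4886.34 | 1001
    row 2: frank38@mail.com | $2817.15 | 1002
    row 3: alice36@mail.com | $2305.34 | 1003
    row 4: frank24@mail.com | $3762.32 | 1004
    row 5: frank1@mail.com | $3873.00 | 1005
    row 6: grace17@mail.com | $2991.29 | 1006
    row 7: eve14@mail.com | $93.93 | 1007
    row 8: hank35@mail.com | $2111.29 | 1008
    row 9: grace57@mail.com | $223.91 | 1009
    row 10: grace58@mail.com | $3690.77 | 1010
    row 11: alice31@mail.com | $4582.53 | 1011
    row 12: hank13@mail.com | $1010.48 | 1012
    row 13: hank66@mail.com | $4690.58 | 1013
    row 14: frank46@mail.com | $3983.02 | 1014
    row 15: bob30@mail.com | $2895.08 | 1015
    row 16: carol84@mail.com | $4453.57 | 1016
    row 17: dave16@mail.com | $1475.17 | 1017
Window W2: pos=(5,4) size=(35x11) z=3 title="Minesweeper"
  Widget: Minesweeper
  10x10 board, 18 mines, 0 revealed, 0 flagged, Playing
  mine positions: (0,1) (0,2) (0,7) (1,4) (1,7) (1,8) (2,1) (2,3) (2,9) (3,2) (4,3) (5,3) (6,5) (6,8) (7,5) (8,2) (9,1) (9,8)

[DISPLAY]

Each component validates incoming r▲┃   
  ┏━━━━━━━━━━━━━━━━━━━━━━━━━━━━━━━━━┓   
━━┃ Minesweeper                     ┃   
at┠─────────────────────────────────┨   
──┃■■■■■■■■■■                       ┃   
ai┃■■■■■■■■■■                       ┃   
──┃■■■■■■■■■■                       ┃   
ac┃■■■■■■■■■■                       ┃   
an┃■■■■■■■■■■                       ┃   
an┃■■■■■■■■■■                       ┃   
ic┃■■■■■■■■■■                       ┃   
an┗━━━━━━━━━━━━━━━━━━━━━━━━━━━━━━━━━┛   
ank1@mail.com │$3873.00│┃               
ace17@mail.com│$2991.29│┃               
e14@mail.com  │$93.93  │┃               
nk35@mail.com │$2111.29│┃               
ace57@mail.com│$223.91 │┃               
ace58@mail.com│$3690.77│┃               
ice31@mail.com│$4582.53│┃               
nk13@mail.com │$1010.48│┃               
nk66@mail.com │$4690.58│┃               
━━━━━━━━━━━━━━━━━━━━━━━━┛               
                                        
                                        


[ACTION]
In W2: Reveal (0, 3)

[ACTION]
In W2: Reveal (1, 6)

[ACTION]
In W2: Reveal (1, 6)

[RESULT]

Each component validates incoming r▲┃   
  ┏━━━━━━━━━━━━━━━━━━━━━━━━━━━━━━━━━┓   
━━┃ Minesweeper                     ┃   
at┠─────────────────────────────────┨   
──┃■■■2■■■■■■                       ┃   
ai┃■■■■■■2■■■                       ┃   
──┃■■■■■■■■■■                       ┃   
ac┃■■■■■■■■■■                       ┃   
an┃■■■■■■■■■■                       ┃   
an┃■■■■■■■■■■                       ┃   
ic┃■■■■■■■■■■                       ┃   
an┗━━━━━━━━━━━━━━━━━━━━━━━━━━━━━━━━━┛   
ank1@mail.com │$3873.00│┃               
ace17@mail.com│$2991.29│┃               
e14@mail.com  │$93.93  │┃               
nk35@mail.com │$2111.29│┃               
ace57@mail.com│$223.91 │┃               
ace58@mail.com│$3690.77│┃               
ice31@mail.com│$4582.53│┃               
nk13@mail.com │$1010.48│┃               
nk66@mail.com │$4690.58│┃               
━━━━━━━━━━━━━━━━━━━━━━━━┛               
                                        
                                        


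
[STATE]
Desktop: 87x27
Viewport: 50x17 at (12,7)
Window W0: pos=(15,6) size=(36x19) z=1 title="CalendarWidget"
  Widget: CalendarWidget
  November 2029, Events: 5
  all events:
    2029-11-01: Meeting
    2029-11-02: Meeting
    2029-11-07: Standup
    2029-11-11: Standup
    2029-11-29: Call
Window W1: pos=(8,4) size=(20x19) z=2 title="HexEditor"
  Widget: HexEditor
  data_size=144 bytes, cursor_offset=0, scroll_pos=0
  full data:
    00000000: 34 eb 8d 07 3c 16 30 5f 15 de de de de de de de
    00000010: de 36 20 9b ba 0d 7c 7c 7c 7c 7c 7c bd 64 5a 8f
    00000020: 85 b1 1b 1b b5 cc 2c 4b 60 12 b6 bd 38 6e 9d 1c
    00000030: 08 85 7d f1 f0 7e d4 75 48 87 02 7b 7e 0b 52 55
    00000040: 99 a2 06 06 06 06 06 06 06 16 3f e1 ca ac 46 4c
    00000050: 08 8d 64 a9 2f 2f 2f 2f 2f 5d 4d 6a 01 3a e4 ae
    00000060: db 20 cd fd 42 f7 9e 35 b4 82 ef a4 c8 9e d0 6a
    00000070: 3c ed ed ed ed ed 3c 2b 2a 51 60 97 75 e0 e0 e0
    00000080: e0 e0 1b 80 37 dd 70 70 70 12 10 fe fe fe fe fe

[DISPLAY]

00000  34 eb 8d┃get                   ┃           
00010  de 36 20┃──────────────────────┨           
00020  85 b1 1b┃vember 2029           ┃           
00030  08 85 7d┃Fr Sa Su              ┃           
00040  99 a2 06┃  2*  3  4            ┃           
00050  08 8d 64┃  9 10 11*            ┃           
00060  db 20 cd┃16 17 18              ┃           
00070  3c ed ed┃23 24 25              ┃           
00080  e0 e0 1b┃ 30                   ┃           
               ┃                      ┃           
               ┃                      ┃           
               ┃                      ┃           
               ┃                      ┃           
               ┃                      ┃           
               ┃                      ┃           
━━━━━━━━━━━━━━━┛                      ┃           
   ┃                                  ┃           


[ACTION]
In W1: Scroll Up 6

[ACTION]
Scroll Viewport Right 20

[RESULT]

                  ┃                               
──────────────────┨                               
er 2029           ┃                               
a Su              ┃                               
  3  4            ┃                               
10 11*            ┃                               
7 18              ┃                               
4 25              ┃                               
                  ┃                               
                  ┃                               
                  ┃                               
                  ┃                               
                  ┃                               
                  ┃                               
                  ┃                               
                  ┃                               
                  ┃                               


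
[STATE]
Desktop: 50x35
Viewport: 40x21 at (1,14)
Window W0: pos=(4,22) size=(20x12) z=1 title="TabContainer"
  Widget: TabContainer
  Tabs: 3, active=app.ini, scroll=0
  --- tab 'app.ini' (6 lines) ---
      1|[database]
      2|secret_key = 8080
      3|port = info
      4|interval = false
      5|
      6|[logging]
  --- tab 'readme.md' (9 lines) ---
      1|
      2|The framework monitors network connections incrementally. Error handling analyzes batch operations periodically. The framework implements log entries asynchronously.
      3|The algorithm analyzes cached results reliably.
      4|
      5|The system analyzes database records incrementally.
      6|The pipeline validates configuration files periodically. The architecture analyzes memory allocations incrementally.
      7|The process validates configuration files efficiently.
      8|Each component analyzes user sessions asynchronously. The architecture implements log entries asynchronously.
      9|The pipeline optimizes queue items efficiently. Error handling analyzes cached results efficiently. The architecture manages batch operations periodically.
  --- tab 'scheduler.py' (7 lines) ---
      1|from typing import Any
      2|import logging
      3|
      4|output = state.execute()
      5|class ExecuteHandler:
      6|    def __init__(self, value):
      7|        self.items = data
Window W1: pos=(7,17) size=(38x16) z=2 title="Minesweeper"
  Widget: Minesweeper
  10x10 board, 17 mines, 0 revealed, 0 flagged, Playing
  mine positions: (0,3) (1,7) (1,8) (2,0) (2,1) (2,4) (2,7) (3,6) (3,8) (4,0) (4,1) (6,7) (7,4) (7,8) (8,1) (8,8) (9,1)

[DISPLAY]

                                        
                                        
                                        
      ┏━━━━━━━━━━━━━━━━━━━━━━━━━━━━━━━━━
      ┃ Minesweeper                     
      ┠─────────────────────────────────
      ┃■■■■■■■■■■                       
      ┃■■■■■■■■■■                       
   ┏━━┃■■■■■■■■■■                       
   ┃ T┃■■■■■■■■■■                       
   ┠──┃■■■■■■■■■■                       
   ┃[a┃■■■■■■■■■■                       
   ┃──┃■■■■■■■■■■                       
   ┃[d┃■■■■■■■■■■                       
   ┃se┃■■■■■■■■■■                       
   ┃po┃■■■■■■■■■■                       
   ┃in┃                                 
   ┃  ┃                                 
   ┃[l┗━━━━━━━━━━━━━━━━━━━━━━━━━━━━━━━━━
   ┗━━━━━━━━━━━━━━━━━━┛                 
                                        


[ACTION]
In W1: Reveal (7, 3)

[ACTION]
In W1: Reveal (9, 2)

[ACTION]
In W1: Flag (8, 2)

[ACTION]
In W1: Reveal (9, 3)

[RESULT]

                                        
                                        
                                        
      ┏━━━━━━━━━━━━━━━━━━━━━━━━━━━━━━━━━
      ┃ Minesweeper                     
      ┠─────────────────────────────────
      ┃■■■■■■■■■■                       
      ┃■■■■■■■■■■                       
   ┏━━┃■■■■■■■■■■                       
   ┃ T┃■■■■■■■■■■                       
   ┠──┃■■■■■■■■■■                       
   ┃[a┃■■■■■■■■■■                       
   ┃──┃■■■■■■■■■■                       
   ┃[d┃■■■1■113■■                       
   ┃se┃■■2111 2■■                       
   ┃po┃■■2    1■■                       
   ┃in┃                                 
   ┃  ┃                                 
   ┃[l┗━━━━━━━━━━━━━━━━━━━━━━━━━━━━━━━━━
   ┗━━━━━━━━━━━━━━━━━━┛                 
                                        


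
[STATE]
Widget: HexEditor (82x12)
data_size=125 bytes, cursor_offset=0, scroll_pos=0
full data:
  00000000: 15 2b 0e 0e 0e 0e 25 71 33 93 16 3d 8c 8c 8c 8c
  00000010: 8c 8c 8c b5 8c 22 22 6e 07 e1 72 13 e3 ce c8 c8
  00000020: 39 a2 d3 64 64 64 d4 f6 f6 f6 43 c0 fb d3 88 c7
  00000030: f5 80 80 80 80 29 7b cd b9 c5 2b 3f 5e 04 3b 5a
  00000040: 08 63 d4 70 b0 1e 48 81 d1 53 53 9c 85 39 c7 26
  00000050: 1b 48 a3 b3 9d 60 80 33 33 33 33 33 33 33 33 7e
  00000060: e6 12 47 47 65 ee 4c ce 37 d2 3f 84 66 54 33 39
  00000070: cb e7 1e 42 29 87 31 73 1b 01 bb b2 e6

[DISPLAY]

00000000  15 2b 0e 0e 0e 0e 25 71  33 93 16 3d 8c 8c 8c 8c  |.+....%q3..=....|    
00000010  8c 8c 8c b5 8c 22 22 6e  07 e1 72 13 e3 ce c8 c8  |.....""n..r.....|    
00000020  39 a2 d3 64 64 64 d4 f6  f6 f6 43 c0 fb d3 88 c7  |9..ddd....C.....|    
00000030  f5 80 80 80 80 29 7b cd  b9 c5 2b 3f 5e 04 3b 5a  |.....){...+?^.;Z|    
00000040  08 63 d4 70 b0 1e 48 81  d1 53 53 9c 85 39 c7 26  |.c.p..H..SS..9.&|    
00000050  1b 48 a3 b3 9d 60 80 33  33 33 33 33 33 33 33 7e  |.H...`.33333333~|    
00000060  e6 12 47 47 65 ee 4c ce  37 d2 3f 84 66 54 33 39  |..GGe.L.7.?.fT39|    
00000070  cb e7 1e 42 29 87 31 73  1b 01 bb b2 e6           |...B).1s.....   |    
                                                                                  
                                                                                  
                                                                                  
                                                                                  


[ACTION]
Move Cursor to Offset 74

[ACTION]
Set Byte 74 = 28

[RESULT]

00000000  15 2b 0e 0e 0e 0e 25 71  33 93 16 3d 8c 8c 8c 8c  |.+....%q3..=....|    
00000010  8c 8c 8c b5 8c 22 22 6e  07 e1 72 13 e3 ce c8 c8  |.....""n..r.....|    
00000020  39 a2 d3 64 64 64 d4 f6  f6 f6 43 c0 fb d3 88 c7  |9..ddd....C.....|    
00000030  f5 80 80 80 80 29 7b cd  b9 c5 2b 3f 5e 04 3b 5a  |.....){...+?^.;Z|    
00000040  08 63 d4 70 b0 1e 48 81  d1 53 28 9c 85 39 c7 26  |.c.p..H..S(..9.&|    
00000050  1b 48 a3 b3 9d 60 80 33  33 33 33 33 33 33 33 7e  |.H...`.33333333~|    
00000060  e6 12 47 47 65 ee 4c ce  37 d2 3f 84 66 54 33 39  |..GGe.L.7.?.fT39|    
00000070  cb e7 1e 42 29 87 31 73  1b 01 bb b2 e6           |...B).1s.....   |    
                                                                                  
                                                                                  
                                                                                  
                                                                                  


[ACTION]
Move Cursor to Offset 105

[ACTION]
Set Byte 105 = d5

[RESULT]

00000000  15 2b 0e 0e 0e 0e 25 71  33 93 16 3d 8c 8c 8c 8c  |.+....%q3..=....|    
00000010  8c 8c 8c b5 8c 22 22 6e  07 e1 72 13 e3 ce c8 c8  |.....""n..r.....|    
00000020  39 a2 d3 64 64 64 d4 f6  f6 f6 43 c0 fb d3 88 c7  |9..ddd....C.....|    
00000030  f5 80 80 80 80 29 7b cd  b9 c5 2b 3f 5e 04 3b 5a  |.....){...+?^.;Z|    
00000040  08 63 d4 70 b0 1e 48 81  d1 53 28 9c 85 39 c7 26  |.c.p..H..S(..9.&|    
00000050  1b 48 a3 b3 9d 60 80 33  33 33 33 33 33 33 33 7e  |.H...`.33333333~|    
00000060  e6 12 47 47 65 ee 4c ce  37 D5 3f 84 66 54 33 39  |..GGe.L.7.?.fT39|    
00000070  cb e7 1e 42 29 87 31 73  1b 01 bb b2 e6           |...B).1s.....   |    
                                                                                  
                                                                                  
                                                                                  
                                                                                  
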